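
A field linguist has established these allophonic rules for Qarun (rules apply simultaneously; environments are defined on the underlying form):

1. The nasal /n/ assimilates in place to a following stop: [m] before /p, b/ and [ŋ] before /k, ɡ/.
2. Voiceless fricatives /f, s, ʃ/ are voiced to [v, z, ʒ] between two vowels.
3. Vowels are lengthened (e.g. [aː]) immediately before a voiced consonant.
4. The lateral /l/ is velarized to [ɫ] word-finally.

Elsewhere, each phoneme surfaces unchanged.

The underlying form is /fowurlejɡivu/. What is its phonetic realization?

[foːwuːrleːjɡiːvu]

/f/ (word-initial): rule 2 targets it, but not between two vowels → unchanged [f].
Rule 3 applies to /o/ (between /f/ and /w/: before a voiced consonant) → [oː].
/u/ (between /w/ and /r/) occurs before a voiced consonant → [uː] by rule 3.
/l/ (between /r/ and /e/) is in the target of rule 4 but the environment (word-finally) is not met → [l].
Rule 3 applies to /e/ (between /l/ and /j/: before a voiced consonant) → [eː].
/i/ — between /ɡ/ and /v/, before a voiced consonant — surfaces as [iː] (rule 3).
/u/ (word-final) is in the target of rule 3 but the environment (before a voiced consonant) is not met → [u].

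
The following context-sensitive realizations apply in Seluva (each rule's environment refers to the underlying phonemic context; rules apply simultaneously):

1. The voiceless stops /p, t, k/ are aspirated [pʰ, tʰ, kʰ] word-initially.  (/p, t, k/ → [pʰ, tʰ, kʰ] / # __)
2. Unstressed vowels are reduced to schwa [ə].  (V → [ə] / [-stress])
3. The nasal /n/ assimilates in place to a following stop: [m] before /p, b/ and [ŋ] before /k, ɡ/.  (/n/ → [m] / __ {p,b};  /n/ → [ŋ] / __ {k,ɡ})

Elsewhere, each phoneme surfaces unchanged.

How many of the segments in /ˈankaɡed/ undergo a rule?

3

Segments that undergo a rule: /n/ → [ŋ] (rule 3); /a/ → [ə] (rule 2); /e/ → [ə] (rule 2).
All other segments surface unchanged.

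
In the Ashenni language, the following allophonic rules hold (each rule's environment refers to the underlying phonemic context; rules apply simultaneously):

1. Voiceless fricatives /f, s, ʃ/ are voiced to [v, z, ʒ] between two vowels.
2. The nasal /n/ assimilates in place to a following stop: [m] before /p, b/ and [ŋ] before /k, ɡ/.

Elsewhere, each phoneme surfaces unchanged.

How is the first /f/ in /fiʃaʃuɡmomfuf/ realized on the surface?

[f]

/f/ (word-initial) is in the target of rule 1 but the environment (between two vowels) is not met → [f].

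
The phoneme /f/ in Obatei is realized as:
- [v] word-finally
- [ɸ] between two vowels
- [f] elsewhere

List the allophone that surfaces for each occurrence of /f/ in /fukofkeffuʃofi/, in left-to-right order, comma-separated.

Occurrence 1 (position 1): no conditioning environment matches → elsewhere allophone [f].
Occurrence 2 (position 5): no conditioning environment matches → elsewhere allophone [f].
Occurrence 3 (position 8): no conditioning environment matches → elsewhere allophone [f].
Occurrence 4 (position 9): no conditioning environment matches → elsewhere allophone [f].
Occurrence 5 (position 13): between two vowels → [ɸ].

[f], [f], [f], [f], [ɸ]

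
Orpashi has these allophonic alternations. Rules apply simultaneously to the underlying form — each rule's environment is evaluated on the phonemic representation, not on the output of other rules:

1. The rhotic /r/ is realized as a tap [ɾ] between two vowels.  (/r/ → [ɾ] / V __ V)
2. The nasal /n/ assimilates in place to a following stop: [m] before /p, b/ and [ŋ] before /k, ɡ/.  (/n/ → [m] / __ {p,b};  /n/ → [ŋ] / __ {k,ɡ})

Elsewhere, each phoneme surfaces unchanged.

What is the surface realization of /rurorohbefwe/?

/r/ (word-initial): rule 1 targets it, but not between two vowels → unchanged [r].
/u/ (between /r/ and /r/) is unaffected → [u].
/r/ meets the environment for rule 1 (between two vowels) → [ɾ].
/o/ — not in any rule's target class → [o].
/r/ — between /o/ and /o/, between two vowels — surfaces as [ɾ] (rule 1).
/o/ — not in any rule's target class → [o].
/h/ — not in any rule's target class → [h].
/b/ (between /h/ and /e/): no rule targets it → [b].
/e/ (between /b/ and /f/) is unaffected → [e].
/f/ (between /e/ and /w/): no rule targets it → [f].
/w/ (between /f/ and /e/) is unaffected → [w].
/e/ — not in any rule's target class → [e].

[ruɾoɾohbefwe]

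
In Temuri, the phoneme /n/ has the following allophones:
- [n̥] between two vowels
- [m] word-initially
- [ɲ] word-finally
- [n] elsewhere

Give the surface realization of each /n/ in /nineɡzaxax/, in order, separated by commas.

Occurrence 1 (position 1): word-initially → [m].
Occurrence 2 (position 3): between two vowels → [n̥].

[m], [n̥]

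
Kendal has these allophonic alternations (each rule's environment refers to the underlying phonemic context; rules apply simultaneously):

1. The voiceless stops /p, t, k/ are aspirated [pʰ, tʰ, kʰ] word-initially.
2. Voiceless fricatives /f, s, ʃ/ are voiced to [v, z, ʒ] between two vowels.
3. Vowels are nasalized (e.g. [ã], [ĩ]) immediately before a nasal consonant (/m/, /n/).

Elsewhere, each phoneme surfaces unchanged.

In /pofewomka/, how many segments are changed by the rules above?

3

Segments that undergo a rule: /p/ → [pʰ] (rule 1); /f/ → [v] (rule 2); /o/ → [õ] (rule 3).
All other segments surface unchanged.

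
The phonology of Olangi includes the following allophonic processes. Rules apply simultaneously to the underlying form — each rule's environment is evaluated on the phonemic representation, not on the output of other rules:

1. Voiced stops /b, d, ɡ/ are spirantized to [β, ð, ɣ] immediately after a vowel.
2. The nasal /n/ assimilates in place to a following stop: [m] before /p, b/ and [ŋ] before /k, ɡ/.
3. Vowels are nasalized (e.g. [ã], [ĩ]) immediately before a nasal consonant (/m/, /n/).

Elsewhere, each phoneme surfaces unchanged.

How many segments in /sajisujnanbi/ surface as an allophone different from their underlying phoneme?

2

Segments that undergo a rule: /a/ → [ã] (rule 3); /n/ → [m] (rule 2).
All other segments surface unchanged.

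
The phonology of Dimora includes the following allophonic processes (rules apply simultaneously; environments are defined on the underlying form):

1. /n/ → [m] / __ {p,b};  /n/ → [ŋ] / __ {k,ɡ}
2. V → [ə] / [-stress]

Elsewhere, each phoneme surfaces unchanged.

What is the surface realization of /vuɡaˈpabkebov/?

[vəɡəˈpabkəbəv]

/u/ meets the environment for rule 2 (in an unstressed syllable) → [ə].
/a/ (between /ɡ/ and /p/): in an unstressed syllable, so rule 2 applies → [ə].
/a/ (between /p/ and /b/) is in the target of rule 2 but the environment (in an unstressed syllable) is not met → [a].
Rule 2 applies to /e/ (between /k/ and /b/: in an unstressed syllable) → [ə].
/o/ (between /b/ and /v/) occurs in an unstressed syllable → [ə] by rule 2.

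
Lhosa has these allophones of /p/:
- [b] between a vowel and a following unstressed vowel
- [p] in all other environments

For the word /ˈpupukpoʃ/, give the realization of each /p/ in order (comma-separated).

Occurrence 1 (position 1): no conditioning environment matches → elsewhere allophone [p].
Occurrence 2 (position 3): between a vowel and a following unstressed vowel → [b].
Occurrence 3 (position 6): no conditioning environment matches → elsewhere allophone [p].

[p], [b], [p]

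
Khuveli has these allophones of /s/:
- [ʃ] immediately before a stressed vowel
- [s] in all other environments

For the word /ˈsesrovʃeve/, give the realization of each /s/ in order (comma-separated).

[ʃ], [s]

Occurrence 1 (position 1): immediately before a stressed vowel → [ʃ].
Occurrence 2 (position 3): no conditioning environment matches → elsewhere allophone [s].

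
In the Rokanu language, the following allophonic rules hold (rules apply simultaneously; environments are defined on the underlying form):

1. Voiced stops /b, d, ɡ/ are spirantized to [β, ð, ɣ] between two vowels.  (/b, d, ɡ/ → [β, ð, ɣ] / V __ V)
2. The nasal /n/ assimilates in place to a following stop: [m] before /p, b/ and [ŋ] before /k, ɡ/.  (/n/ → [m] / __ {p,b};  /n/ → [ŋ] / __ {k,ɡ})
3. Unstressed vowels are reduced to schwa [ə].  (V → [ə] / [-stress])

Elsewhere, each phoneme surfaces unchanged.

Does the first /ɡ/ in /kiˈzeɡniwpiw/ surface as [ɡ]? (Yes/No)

Yes

/ɡ/ (between /e/ and /n/): rule 1 targets it, but not between two vowels → unchanged [ɡ].
The actual realization is [ɡ], which matches [ɡ].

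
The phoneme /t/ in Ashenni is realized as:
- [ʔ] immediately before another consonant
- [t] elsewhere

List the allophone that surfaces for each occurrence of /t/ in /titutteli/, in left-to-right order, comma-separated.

Occurrence 1 (position 1): no conditioning environment matches → elsewhere allophone [t].
Occurrence 2 (position 3): no conditioning environment matches → elsewhere allophone [t].
Occurrence 3 (position 5): immediately before another consonant → [ʔ].
Occurrence 4 (position 6): no conditioning environment matches → elsewhere allophone [t].

[t], [t], [ʔ], [t]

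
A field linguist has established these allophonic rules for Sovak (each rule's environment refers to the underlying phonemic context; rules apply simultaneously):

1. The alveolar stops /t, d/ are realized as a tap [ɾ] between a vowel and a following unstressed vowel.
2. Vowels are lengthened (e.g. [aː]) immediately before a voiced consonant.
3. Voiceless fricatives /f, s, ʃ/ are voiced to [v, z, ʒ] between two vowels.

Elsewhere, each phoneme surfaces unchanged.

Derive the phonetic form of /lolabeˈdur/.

/o/ meets the environment for rule 2 (before a voiced consonant) → [oː].
/a/ meets the environment for rule 2 (before a voiced consonant) → [aː].
Rule 2 applies to /e/ (between /b/ and /d/: before a voiced consonant) → [eː].
/d/ (between /e/ and /u/): rule 1 targets it, but not between a vowel and a following unstressed vowel → unchanged [d].
/u/ meets the environment for rule 2 (before a voiced consonant) → [uː].

[loːlaːbeːˈduːr]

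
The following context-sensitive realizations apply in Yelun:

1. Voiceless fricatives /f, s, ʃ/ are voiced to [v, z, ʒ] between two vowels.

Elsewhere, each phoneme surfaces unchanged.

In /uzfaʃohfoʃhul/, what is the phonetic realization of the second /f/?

/f/ — between /h/ and /o/; rule 1 does not apply here → [f].

[f]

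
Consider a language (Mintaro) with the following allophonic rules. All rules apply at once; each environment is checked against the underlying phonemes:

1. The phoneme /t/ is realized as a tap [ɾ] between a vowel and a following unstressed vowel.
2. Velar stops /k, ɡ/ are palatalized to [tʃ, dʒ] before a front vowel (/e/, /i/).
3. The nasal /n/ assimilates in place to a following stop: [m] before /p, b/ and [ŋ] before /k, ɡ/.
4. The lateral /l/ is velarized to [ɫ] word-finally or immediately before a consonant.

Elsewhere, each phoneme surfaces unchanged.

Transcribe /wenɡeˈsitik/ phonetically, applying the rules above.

[weŋdʒeˈsiɾik]

/w/ (word-initial): no rule targets it → [w].
/e/ — not in any rule's target class → [e].
/n/ — between /e/ and /ɡ/, before a labial or velar stop — surfaces as [ŋ] (rule 3).
/ɡ/ (between /n/ and /e/): before a front vowel, so rule 2 applies → [dʒ].
/e/ stays [e].
/s/ stays [s].
/i/ (between /s/ and /t/): no rule targets it → [i].
/t/ — between /i/ and /i/, between a vowel and a following unstressed vowel — surfaces as [ɾ] (rule 1).
/i/ stays [i].
/k/ — word-final; rule 2 does not apply here → [k].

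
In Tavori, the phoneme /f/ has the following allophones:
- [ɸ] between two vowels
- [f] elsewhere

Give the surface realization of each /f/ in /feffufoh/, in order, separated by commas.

[f], [f], [f], [ɸ]

Occurrence 1 (position 1): no conditioning environment matches → elsewhere allophone [f].
Occurrence 2 (position 3): no conditioning environment matches → elsewhere allophone [f].
Occurrence 3 (position 4): no conditioning environment matches → elsewhere allophone [f].
Occurrence 4 (position 6): between two vowels → [ɸ].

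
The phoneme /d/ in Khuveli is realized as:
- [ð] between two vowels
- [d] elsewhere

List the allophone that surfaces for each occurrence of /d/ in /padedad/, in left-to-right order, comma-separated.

Occurrence 1 (position 3): between two vowels → [ð].
Occurrence 2 (position 5): between two vowels → [ð].
Occurrence 3 (position 7): no conditioning environment matches → elsewhere allophone [d].

[ð], [ð], [d]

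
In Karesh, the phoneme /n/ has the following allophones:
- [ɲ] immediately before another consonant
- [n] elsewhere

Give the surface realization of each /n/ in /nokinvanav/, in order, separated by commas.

[n], [ɲ], [n]

Occurrence 1 (position 1): no conditioning environment matches → elsewhere allophone [n].
Occurrence 2 (position 5): immediately before another consonant → [ɲ].
Occurrence 3 (position 8): no conditioning environment matches → elsewhere allophone [n].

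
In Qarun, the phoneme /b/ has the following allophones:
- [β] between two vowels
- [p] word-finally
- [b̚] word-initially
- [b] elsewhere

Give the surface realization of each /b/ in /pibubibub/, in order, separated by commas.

Occurrence 1 (position 3): between two vowels → [β].
Occurrence 2 (position 5): between two vowels → [β].
Occurrence 3 (position 7): between two vowels → [β].
Occurrence 4 (position 9): word-finally → [p].

[β], [β], [β], [p]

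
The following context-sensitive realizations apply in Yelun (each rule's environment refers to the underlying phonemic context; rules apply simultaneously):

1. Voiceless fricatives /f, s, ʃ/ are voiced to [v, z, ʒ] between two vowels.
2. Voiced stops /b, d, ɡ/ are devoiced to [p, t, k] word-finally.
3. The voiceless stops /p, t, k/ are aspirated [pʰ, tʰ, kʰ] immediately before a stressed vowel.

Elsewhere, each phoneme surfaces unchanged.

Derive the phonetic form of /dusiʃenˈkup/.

/d/ — word-initial; rule 2 does not apply here → [d].
/u/ (between /d/ and /s/): no rule targets it → [u].
/s/ meets the environment for rule 1 (between two vowels) → [z].
/i/ stays [i].
Rule 1 applies to /ʃ/ (between /i/ and /e/: between two vowels) → [ʒ].
/e/ (between /ʃ/ and /n/): no rule targets it → [e].
/n/ — not in any rule's target class → [n].
Rule 3 applies to /k/ (between /n/ and /u/: immediately before a stressed vowel) → [kʰ].
/u/ stays [u].
/p/ (word-final): rule 3 targets it, but not immediately before a stressed vowel → unchanged [p].

[duziʒenˈkʰup]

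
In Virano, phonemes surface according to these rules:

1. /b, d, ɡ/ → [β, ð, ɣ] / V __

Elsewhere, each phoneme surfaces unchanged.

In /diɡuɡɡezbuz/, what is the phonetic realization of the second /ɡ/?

[ɣ]

/ɡ/ (between /u/ and /ɡ/) occurs immediately after a vowel → [ɣ] by rule 1.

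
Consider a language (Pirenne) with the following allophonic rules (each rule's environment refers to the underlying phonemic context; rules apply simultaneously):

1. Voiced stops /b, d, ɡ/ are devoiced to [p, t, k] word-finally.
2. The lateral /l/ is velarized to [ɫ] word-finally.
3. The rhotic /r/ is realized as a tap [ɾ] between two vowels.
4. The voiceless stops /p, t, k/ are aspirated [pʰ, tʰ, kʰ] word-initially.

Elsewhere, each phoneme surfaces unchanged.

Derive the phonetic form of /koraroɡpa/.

[kʰoɾaɾoɡpa]

/k/ (word-initial): word-initially, so rule 4 applies → [kʰ].
/o/ — not in any rule's target class → [o].
/r/ meets the environment for rule 3 (between two vowels) → [ɾ].
/a/ stays [a].
/r/ meets the environment for rule 3 (between two vowels) → [ɾ].
/o/ (between /r/ and /ɡ/): no rule targets it → [o].
/ɡ/ (between /o/ and /p/) is in the target of rule 1 but the environment (word-finally) is not met → [ɡ].
/p/ (between /ɡ/ and /a/) fails the environment for rule 4, so it stays [p].
/a/ (word-final) is unaffected → [a].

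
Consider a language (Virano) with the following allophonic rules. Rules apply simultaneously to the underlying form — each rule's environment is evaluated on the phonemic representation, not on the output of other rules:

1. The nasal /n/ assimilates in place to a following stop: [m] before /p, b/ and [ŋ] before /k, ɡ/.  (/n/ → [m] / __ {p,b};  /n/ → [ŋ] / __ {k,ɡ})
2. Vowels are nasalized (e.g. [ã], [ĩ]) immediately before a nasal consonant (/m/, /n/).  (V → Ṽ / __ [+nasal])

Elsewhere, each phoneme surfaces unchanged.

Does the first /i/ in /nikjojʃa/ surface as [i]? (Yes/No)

/i/ (between /n/ and /k/): rule 2 targets it, but not before a nasal consonant → unchanged [i].
The actual realization is [i], which matches [i].

Yes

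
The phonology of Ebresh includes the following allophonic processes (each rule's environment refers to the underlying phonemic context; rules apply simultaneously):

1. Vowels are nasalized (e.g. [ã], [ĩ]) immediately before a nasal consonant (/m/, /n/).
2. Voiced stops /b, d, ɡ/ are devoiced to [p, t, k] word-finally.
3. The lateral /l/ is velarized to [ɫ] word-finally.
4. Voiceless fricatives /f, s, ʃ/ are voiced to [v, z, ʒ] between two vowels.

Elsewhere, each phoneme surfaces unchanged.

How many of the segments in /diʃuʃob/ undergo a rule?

3

Segments that undergo a rule: /ʃ/ → [ʒ] (rule 4); /ʃ/ → [ʒ] (rule 4); /b/ → [p] (rule 2).
All other segments surface unchanged.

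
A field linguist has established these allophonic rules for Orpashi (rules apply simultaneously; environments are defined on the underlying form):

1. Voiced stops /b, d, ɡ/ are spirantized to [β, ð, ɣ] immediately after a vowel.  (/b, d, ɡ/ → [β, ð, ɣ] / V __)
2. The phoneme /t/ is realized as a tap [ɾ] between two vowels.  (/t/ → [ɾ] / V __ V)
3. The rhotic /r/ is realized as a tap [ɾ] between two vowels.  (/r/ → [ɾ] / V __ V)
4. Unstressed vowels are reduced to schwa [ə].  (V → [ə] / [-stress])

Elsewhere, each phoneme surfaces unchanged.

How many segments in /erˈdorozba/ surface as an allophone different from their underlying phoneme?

Segments that undergo a rule: /e/ → [ə] (rule 4); /r/ → [ɾ] (rule 3); /o/ → [ə] (rule 4); /a/ → [ə] (rule 4).
All other segments surface unchanged.

4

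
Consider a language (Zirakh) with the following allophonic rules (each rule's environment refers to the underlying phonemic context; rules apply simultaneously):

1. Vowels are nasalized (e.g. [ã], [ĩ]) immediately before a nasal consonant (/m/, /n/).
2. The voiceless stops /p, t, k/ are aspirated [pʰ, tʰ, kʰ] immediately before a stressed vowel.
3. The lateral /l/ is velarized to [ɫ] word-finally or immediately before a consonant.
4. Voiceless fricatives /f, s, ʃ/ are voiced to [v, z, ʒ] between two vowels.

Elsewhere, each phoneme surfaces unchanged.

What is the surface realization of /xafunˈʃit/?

[xavũnˈʃit]

/x/ — not in any rule's target class → [x].
/a/ (between /x/ and /f/): rule 1 targets it, but not before a nasal consonant → unchanged [a].
/f/ meets the environment for rule 4 (between two vowels) → [v].
/u/ (between /f/ and /n/) occurs before a nasal consonant → [ũ] by rule 1.
/n/ (between /u/ and /ʃ/) is unaffected → [n].
/ʃ/ (between /n/ and /i/) fails the environment for rule 4, so it stays [ʃ].
/i/ (between /ʃ/ and /t/) fails the environment for rule 1, so it stays [i].
/t/ (word-final) fails the environment for rule 2, so it stays [t].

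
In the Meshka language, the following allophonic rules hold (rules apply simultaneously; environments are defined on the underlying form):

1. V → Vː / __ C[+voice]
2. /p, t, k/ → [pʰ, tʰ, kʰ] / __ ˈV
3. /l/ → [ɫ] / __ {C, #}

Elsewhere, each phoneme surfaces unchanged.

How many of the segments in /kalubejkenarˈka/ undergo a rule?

Segments that undergo a rule: /a/ → [aː] (rule 1); /u/ → [uː] (rule 1); /e/ → [eː] (rule 1); /e/ → [eː] (rule 1); /a/ → [aː] (rule 1); /k/ → [kʰ] (rule 2).
All other segments surface unchanged.

6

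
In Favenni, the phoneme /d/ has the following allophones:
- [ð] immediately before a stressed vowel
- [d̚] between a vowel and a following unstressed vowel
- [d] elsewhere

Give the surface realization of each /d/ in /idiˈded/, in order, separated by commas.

[d̚], [ð], [d]

Occurrence 1 (position 2): between a vowel and a following unstressed vowel → [d̚].
Occurrence 2 (position 4): immediately before a stressed vowel → [ð].
Occurrence 3 (position 6): no conditioning environment matches → elsewhere allophone [d].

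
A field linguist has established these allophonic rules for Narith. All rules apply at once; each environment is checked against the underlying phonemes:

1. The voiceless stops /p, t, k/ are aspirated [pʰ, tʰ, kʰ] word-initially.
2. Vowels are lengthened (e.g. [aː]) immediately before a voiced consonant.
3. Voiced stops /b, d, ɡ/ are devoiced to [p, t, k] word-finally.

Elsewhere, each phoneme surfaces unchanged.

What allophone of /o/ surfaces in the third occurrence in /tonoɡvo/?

[o]

/o/ — word-final; rule 2 does not apply here → [o].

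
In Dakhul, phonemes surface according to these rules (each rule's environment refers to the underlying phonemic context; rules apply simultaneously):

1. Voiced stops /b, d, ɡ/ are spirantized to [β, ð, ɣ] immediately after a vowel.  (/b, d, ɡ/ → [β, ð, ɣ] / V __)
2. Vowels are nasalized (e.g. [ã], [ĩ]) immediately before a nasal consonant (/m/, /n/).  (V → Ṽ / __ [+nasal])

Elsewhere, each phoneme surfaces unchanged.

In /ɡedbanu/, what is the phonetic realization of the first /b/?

/b/ — between /d/ and /a/; rule 1 does not apply here → [b].

[b]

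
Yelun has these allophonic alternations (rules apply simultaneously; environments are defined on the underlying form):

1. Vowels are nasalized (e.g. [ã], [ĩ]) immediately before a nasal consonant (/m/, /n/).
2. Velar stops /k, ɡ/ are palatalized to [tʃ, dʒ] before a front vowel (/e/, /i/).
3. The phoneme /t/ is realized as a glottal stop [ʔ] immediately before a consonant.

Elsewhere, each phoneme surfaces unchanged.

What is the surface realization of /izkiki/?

/i/ (word-initial) is in the target of rule 1 but the environment (before a nasal consonant) is not met → [i].
/z/ (between /i/ and /k/): no rule targets it → [z].
/k/ — between /z/ and /i/, before a front vowel — surfaces as [tʃ] (rule 2).
/i/ — between /k/ and /k/; rule 1 does not apply here → [i].
/k/ meets the environment for rule 2 (before a front vowel) → [tʃ].
/i/ (word-final): rule 1 targets it, but not before a nasal consonant → unchanged [i].

[iztʃitʃi]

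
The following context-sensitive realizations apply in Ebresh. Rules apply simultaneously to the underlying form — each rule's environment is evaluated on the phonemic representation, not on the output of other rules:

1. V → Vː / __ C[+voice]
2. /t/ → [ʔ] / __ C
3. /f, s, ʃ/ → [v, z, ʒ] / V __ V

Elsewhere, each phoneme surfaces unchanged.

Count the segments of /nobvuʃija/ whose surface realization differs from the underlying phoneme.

Segments that undergo a rule: /o/ → [oː] (rule 1); /ʃ/ → [ʒ] (rule 3); /i/ → [iː] (rule 1).
All other segments surface unchanged.

3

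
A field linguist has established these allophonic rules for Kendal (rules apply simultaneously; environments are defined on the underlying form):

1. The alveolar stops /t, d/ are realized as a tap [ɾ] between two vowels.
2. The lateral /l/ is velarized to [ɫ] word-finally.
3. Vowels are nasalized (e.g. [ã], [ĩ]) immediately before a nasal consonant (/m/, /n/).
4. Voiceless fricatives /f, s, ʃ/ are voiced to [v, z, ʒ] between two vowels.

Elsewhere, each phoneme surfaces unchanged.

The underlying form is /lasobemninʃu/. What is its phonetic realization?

[lazobẽmnĩnʃu]

/l/ (word-initial): rule 2 targets it, but not word-finally → unchanged [l].
/a/ (between /l/ and /s/) fails the environment for rule 3, so it stays [a].
/s/ (between /a/ and /o/): between two vowels, so rule 4 applies → [z].
/o/ — between /s/ and /b/; rule 3 does not apply here → [o].
/b/ (between /o/ and /e/): no rule targets it → [b].
/e/ meets the environment for rule 3 (before a nasal consonant) → [ẽ].
/m/ stays [m].
/n/ stays [n].
/i/ (between /n/ and /n/) occurs before a nasal consonant → [ĩ] by rule 3.
/n/ (between /i/ and /ʃ/) is unaffected → [n].
/ʃ/ (between /n/ and /u/) fails the environment for rule 4, so it stays [ʃ].
/u/ (word-final) is in the target of rule 3 but the environment (before a nasal consonant) is not met → [u].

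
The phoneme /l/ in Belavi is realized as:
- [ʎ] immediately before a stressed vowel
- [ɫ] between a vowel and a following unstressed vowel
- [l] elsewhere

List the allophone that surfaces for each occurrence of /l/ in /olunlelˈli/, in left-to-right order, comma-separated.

Occurrence 1 (position 2): between a vowel and a following unstressed vowel → [ɫ].
Occurrence 2 (position 5): no conditioning environment matches → elsewhere allophone [l].
Occurrence 3 (position 7): no conditioning environment matches → elsewhere allophone [l].
Occurrence 4 (position 8): immediately before a stressed vowel → [ʎ].

[ɫ], [l], [l], [ʎ]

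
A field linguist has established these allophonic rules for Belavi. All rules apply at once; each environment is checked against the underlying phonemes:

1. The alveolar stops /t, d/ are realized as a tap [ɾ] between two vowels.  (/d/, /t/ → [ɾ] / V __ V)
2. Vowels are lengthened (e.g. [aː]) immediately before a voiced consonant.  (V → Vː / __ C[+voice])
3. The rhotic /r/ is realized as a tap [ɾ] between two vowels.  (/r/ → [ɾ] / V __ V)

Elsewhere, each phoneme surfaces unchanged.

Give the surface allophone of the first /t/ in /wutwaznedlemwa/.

[t]

/t/ (between /u/ and /w/) is in the target of rule 1 but the environment (between two vowels) is not met → [t].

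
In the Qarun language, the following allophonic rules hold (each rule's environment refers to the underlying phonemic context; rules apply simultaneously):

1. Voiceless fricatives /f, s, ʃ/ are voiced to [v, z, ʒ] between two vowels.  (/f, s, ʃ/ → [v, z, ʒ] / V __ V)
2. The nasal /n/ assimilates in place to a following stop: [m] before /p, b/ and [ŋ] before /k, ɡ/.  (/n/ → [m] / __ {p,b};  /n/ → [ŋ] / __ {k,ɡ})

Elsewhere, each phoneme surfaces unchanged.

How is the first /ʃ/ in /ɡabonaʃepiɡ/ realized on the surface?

[ʒ]

/ʃ/ (between /a/ and /e/): between two vowels, so rule 1 applies → [ʒ].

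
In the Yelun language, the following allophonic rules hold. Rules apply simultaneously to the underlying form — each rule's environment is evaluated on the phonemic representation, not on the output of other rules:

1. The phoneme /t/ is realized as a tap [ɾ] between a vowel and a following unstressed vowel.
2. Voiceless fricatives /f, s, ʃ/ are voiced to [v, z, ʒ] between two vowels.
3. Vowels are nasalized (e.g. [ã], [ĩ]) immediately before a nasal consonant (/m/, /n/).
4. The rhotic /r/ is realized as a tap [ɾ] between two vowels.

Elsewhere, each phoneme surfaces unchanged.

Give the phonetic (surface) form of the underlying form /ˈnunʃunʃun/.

[ˈnũnʃũnʃũn]

/n/ (word-initial) is unaffected → [n].
/u/ — between /n/ and /n/, before a nasal consonant — surfaces as [ũ] (rule 3).
/n/ — not in any rule's target class → [n].
/ʃ/ (between /n/ and /u/) is in the target of rule 2 but the environment (between two vowels) is not met → [ʃ].
Rule 3 applies to /u/ (between /ʃ/ and /n/: before a nasal consonant) → [ũ].
/n/ (between /u/ and /ʃ/) is unaffected → [n].
/ʃ/ (between /n/ and /u/) fails the environment for rule 2, so it stays [ʃ].
/u/ (between /ʃ/ and /n/): before a nasal consonant, so rule 3 applies → [ũ].
/n/ stays [n].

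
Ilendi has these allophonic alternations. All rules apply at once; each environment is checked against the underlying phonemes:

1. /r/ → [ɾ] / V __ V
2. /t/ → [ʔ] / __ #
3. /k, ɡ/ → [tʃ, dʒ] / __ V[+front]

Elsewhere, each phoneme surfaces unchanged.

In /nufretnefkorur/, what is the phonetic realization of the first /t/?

[t]

/t/ — between /e/ and /n/; rule 2 does not apply here → [t].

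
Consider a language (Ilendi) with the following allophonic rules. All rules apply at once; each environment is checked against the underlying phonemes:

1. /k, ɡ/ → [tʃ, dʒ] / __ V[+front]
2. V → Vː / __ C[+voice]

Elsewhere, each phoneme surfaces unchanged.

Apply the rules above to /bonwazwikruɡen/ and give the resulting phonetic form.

/o/ (between /b/ and /n/) occurs before a voiced consonant → [oː] by rule 2.
/a/ meets the environment for rule 2 (before a voiced consonant) → [aː].
/i/ — between /w/ and /k/; rule 2 does not apply here → [i].
/k/ (between /i/ and /r/) is in the target of rule 1 but the environment (before a front vowel) is not met → [k].
/u/ (between /r/ and /ɡ/) occurs before a voiced consonant → [uː] by rule 2.
/ɡ/ — between /u/ and /e/, before a front vowel — surfaces as [dʒ] (rule 1).
/e/ — between /ɡ/ and /n/, before a voiced consonant — surfaces as [eː] (rule 2).

[boːnwaːzwikruːdʒeːn]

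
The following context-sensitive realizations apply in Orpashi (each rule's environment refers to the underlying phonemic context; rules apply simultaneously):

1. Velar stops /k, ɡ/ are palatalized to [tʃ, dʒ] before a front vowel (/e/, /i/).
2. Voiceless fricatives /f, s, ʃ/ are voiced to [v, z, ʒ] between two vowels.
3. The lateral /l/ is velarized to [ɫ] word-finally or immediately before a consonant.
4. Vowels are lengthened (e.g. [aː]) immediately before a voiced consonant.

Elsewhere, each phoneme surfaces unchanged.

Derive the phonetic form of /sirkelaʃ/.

/s/ — word-initial; rule 2 does not apply here → [s].
/i/ (between /s/ and /r/): before a voiced consonant, so rule 4 applies → [iː].
/r/ (between /i/ and /k/) is unaffected → [r].
/k/ (between /r/ and /e/) occurs before a front vowel → [tʃ] by rule 1.
/e/ meets the environment for rule 4 (before a voiced consonant) → [eː].
/l/ (between /e/ and /a/): rule 3 targets it, but not word-finally or immediately before a consonant → unchanged [l].
/a/ (between /l/ and /ʃ/) is in the target of rule 4 but the environment (before a voiced consonant) is not met → [a].
/ʃ/ — word-final; rule 2 does not apply here → [ʃ].

[siːrtʃeːlaʃ]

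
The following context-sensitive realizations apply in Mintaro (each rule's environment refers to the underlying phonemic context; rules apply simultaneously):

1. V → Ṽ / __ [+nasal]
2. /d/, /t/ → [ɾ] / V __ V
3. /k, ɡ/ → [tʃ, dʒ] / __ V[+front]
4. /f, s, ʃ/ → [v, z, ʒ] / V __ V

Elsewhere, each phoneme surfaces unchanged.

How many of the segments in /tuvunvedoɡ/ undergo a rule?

2

Segments that undergo a rule: /u/ → [ũ] (rule 1); /d/ → [ɾ] (rule 2).
All other segments surface unchanged.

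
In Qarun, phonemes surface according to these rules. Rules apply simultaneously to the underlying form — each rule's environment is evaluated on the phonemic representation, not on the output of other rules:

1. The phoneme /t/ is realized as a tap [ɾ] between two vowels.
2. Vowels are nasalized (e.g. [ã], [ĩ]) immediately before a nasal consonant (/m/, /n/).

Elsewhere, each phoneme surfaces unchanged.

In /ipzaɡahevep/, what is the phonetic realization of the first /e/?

/e/ — between /h/ and /v/; rule 2 does not apply here → [e].

[e]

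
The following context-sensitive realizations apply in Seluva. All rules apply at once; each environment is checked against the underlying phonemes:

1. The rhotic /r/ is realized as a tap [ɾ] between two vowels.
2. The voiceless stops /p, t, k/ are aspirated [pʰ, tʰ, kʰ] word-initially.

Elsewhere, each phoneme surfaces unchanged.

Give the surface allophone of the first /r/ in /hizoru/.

/r/ (between /o/ and /u/) occurs between two vowels → [ɾ] by rule 1.

[ɾ]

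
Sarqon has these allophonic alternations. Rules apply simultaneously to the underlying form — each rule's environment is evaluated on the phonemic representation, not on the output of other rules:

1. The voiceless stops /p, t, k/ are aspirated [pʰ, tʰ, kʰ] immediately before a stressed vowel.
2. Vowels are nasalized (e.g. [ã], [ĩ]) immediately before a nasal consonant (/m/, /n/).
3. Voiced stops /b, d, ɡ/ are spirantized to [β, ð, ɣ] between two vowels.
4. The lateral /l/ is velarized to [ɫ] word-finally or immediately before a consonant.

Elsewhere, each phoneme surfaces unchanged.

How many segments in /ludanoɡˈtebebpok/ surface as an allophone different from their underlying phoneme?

Segments that undergo a rule: /d/ → [ð] (rule 3); /a/ → [ã] (rule 2); /t/ → [tʰ] (rule 1); /b/ → [β] (rule 3).
All other segments surface unchanged.

4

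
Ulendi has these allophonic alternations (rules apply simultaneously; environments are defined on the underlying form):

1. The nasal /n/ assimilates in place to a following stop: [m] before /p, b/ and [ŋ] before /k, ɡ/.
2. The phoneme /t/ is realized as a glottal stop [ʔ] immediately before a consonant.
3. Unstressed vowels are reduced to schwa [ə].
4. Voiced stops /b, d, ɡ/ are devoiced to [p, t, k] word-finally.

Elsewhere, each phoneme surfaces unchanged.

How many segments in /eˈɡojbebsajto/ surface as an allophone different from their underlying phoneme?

Segments that undergo a rule: /e/ → [ə] (rule 3); /e/ → [ə] (rule 3); /a/ → [ə] (rule 3); /o/ → [ə] (rule 3).
All other segments surface unchanged.

4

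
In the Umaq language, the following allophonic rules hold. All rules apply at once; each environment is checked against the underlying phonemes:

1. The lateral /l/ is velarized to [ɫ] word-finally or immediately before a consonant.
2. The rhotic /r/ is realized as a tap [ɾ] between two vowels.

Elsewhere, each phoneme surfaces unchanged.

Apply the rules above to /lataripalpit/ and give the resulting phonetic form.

/l/ (word-initial): rule 1 targets it, but not word-finally or immediately before a consonant → unchanged [l].
/a/ (between /l/ and /t/): no rule targets it → [a].
/t/ stays [t].
/a/ stays [a].
Rule 2 applies to /r/ (between /a/ and /i/: between two vowels) → [ɾ].
/i/ — not in any rule's target class → [i].
/p/ stays [p].
/a/ (between /p/ and /l/) is unaffected → [a].
/l/ (between /a/ and /p/): word-finally or immediately before a consonant, so rule 1 applies → [ɫ].
/p/ stays [p].
/i/ — not in any rule's target class → [i].
/t/ — not in any rule's target class → [t].

[lataɾipaɫpit]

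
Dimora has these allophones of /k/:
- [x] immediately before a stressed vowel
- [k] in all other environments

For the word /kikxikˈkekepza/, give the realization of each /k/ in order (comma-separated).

Occurrence 1 (position 1): no conditioning environment matches → elsewhere allophone [k].
Occurrence 2 (position 3): no conditioning environment matches → elsewhere allophone [k].
Occurrence 3 (position 6): no conditioning environment matches → elsewhere allophone [k].
Occurrence 4 (position 7): immediately before a stressed vowel → [x].
Occurrence 5 (position 9): no conditioning environment matches → elsewhere allophone [k].

[k], [k], [k], [x], [k]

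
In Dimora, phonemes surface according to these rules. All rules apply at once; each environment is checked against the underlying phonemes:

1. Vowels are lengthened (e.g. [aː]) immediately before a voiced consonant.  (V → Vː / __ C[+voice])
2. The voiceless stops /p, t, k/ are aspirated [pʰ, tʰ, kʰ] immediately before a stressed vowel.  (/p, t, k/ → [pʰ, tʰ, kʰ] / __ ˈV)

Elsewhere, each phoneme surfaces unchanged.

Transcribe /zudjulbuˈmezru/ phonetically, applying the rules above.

[zuːdjuːlbuːˈmeːzru]

/z/ (word-initial): no rule targets it → [z].
/u/ (between /z/ and /d/) occurs before a voiced consonant → [uː] by rule 1.
/d/ stays [d].
/j/ — not in any rule's target class → [j].
Rule 1 applies to /u/ (between /j/ and /l/: before a voiced consonant) → [uː].
/l/ stays [l].
/b/ (between /l/ and /u/): no rule targets it → [b].
/u/ (between /b/ and /m/) occurs before a voiced consonant → [uː] by rule 1.
/m/ (between /u/ and /e/) is unaffected → [m].
Rule 1 applies to /e/ (between /m/ and /z/: before a voiced consonant) → [eː].
/z/ (between /e/ and /r/): no rule targets it → [z].
/r/ (between /z/ and /u/) is unaffected → [r].
/u/ — word-final; rule 1 does not apply here → [u].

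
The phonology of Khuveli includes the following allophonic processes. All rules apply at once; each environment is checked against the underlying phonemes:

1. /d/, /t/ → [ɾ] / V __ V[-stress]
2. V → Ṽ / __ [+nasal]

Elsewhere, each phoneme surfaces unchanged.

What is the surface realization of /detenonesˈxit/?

/d/ (word-initial) fails the environment for rule 1, so it stays [d].
/e/ (between /d/ and /t/) is in the target of rule 2 but the environment (before a nasal consonant) is not met → [e].
/t/ meets the environment for rule 1 (between a vowel and a following unstressed vowel) → [ɾ].
/e/ (between /t/ and /n/): before a nasal consonant, so rule 2 applies → [ẽ].
/n/ — not in any rule's target class → [n].
/o/ — between /n/ and /n/, before a nasal consonant — surfaces as [õ] (rule 2).
/n/ stays [n].
/e/ — between /n/ and /s/; rule 2 does not apply here → [e].
/s/ (between /e/ and /x/) is unaffected → [s].
/x/ (between /s/ and /i/): no rule targets it → [x].
/i/ (between /x/ and /t/) fails the environment for rule 2, so it stays [i].
/t/ (word-final): rule 1 targets it, but not between a vowel and a following unstressed vowel → unchanged [t].

[deɾẽnõnesˈxit]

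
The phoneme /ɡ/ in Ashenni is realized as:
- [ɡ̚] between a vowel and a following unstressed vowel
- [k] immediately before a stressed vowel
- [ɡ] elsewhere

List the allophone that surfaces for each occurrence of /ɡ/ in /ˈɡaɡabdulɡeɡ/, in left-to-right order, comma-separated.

Occurrence 1 (position 1): immediately before a stressed vowel → [k].
Occurrence 2 (position 3): between a vowel and a following unstressed vowel → [ɡ̚].
Occurrence 3 (position 9): no conditioning environment matches → elsewhere allophone [ɡ].
Occurrence 4 (position 11): no conditioning environment matches → elsewhere allophone [ɡ].

[k], [ɡ̚], [ɡ], [ɡ]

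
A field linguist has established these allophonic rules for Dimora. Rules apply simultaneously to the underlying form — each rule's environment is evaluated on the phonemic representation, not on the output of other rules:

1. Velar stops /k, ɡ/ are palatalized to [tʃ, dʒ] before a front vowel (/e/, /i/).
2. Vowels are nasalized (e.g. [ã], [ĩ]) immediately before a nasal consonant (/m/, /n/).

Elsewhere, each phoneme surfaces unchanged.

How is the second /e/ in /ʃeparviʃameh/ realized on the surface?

/e/ — between /m/ and /h/; rule 2 does not apply here → [e].

[e]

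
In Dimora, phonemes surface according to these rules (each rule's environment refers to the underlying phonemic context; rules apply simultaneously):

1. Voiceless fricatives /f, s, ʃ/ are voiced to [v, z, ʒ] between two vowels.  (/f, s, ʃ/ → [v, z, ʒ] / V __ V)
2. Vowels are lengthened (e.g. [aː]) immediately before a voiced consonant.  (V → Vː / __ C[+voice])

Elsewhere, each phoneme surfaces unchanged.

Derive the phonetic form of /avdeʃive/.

Rule 2 applies to /a/ (word-initial: before a voiced consonant) → [aː].
/v/ — not in any rule's target class → [v].
/d/ stays [d].
/e/ — between /d/ and /ʃ/; rule 2 does not apply here → [e].
/ʃ/ (between /e/ and /i/) occurs between two vowels → [ʒ] by rule 1.
/i/ (between /ʃ/ and /v/) occurs before a voiced consonant → [iː] by rule 2.
/v/ (between /i/ and /e/) is unaffected → [v].
/e/ (word-final) is in the target of rule 2 but the environment (before a voiced consonant) is not met → [e].

[aːvdeʒiːve]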